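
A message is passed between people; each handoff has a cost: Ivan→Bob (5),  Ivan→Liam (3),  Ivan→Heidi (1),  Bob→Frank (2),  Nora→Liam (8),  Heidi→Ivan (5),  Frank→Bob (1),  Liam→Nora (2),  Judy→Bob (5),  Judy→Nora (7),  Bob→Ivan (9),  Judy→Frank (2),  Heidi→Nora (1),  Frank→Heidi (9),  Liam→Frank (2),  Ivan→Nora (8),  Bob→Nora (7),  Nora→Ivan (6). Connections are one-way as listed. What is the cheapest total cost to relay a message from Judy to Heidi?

11

A few of the Judy→Heidi routes:
Judy→Nora→Ivan→Heidi: 7 + 6 + 1 = 14
Judy→Frank→Heidi: 2 + 9 = 11
Judy→Frank→Bob→Nora→Ivan→Heidi: 2 + 1 + 7 + 6 + 1 = 17
Judy→Bob→Ivan→Heidi: 5 + 9 + 1 = 15
Judy→Bob→Frank→Heidi: 5 + 2 + 9 = 16
Judy→Frank→Bob→Ivan→Heidi: 2 + 1 + 9 + 1 = 13
Best route has total 11.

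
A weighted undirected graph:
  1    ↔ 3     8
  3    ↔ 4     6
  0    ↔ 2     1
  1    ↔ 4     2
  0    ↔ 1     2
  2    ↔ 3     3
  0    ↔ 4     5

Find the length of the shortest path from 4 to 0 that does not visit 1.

Paths from 4 to 0 avoiding 1:
4 -> 3 -> 2 -> 0: 6 + 3 + 1 = 10
4 -> 0: 5
The minimum is 5.

5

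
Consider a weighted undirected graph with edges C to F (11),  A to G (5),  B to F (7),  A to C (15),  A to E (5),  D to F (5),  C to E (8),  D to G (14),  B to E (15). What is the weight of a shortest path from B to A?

20

Some routes from B to A:
B -> F -> D -> G -> A: 7 + 5 + 14 + 5 = 31
B -> E -> A: 15 + 5 = 20
B -> F -> C -> A: 7 + 11 + 15 = 33
B -> F -> C -> E -> A: 7 + 11 + 8 + 5 = 31
The minimum is 20.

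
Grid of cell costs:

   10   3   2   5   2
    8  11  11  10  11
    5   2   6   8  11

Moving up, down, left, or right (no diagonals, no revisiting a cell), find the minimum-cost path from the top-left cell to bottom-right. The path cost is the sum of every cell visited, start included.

44

Take r0c0 r0c1 r0c2 r0c3 r0c4 r1c4 r2c4 for a total of 10 + 3 + 2 + 5 + 2 + 11 + 11 = 44.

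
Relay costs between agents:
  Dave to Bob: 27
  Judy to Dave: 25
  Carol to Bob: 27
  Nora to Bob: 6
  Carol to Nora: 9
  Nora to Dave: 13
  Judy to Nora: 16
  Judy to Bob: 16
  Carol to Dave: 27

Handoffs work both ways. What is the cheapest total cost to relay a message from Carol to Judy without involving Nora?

Routes from Carol to Judy avoiding Nora:
Carol -> Bob -> Judy: 27 + 16 = 43
Carol -> Dave -> Judy: 27 + 25 = 52
Carol -> Bob -> Dave -> Judy: 27 + 27 + 25 = 79
Carol -> Dave -> Bob -> Judy: 27 + 27 + 16 = 70
Shortest: 43.

43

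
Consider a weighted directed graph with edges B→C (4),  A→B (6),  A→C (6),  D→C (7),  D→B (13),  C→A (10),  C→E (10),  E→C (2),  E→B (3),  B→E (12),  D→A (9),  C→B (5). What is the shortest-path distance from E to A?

12

Paths from E to A:
E - B - C - A: 3 + 4 + 10 = 17
E - C - A: 2 + 10 = 12
Best route has total 12.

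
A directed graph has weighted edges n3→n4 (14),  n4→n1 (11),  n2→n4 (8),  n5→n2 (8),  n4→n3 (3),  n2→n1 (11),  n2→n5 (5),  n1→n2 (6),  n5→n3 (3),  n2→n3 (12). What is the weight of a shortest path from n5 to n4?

16

Paths from n5 to n4:
n5-n2-n3-n4: 8 + 12 + 14 = 34
n5-n3-n4: 3 + 14 = 17
n5-n2-n4: 8 + 8 = 16
The minimum is 16.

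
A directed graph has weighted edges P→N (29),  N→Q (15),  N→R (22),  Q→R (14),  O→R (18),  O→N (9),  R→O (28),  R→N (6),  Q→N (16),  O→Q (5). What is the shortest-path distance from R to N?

6

Candidate routes:
R - O - N: 28 + 9 = 37
R - N: 6
R - O - Q - N: 28 + 5 + 16 = 49
The minimum is 6.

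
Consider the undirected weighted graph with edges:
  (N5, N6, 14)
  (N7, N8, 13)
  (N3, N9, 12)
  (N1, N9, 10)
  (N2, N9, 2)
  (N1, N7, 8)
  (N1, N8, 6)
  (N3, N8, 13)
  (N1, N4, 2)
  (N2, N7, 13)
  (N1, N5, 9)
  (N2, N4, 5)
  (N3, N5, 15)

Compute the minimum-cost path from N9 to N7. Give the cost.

Checking several routes:
N9 → N2 → N7: 2 + 13 = 15
N9 → N2 → N4 → N1 → N7: 2 + 5 + 2 + 8 = 17
N9 → N2 → N4 → N1 → N8 → N7: 2 + 5 + 2 + 6 + 13 = 28
N9 → N1 → N7: 10 + 8 = 18
N9 → N1 → N8 → N7: 10 + 6 + 13 = 29
The minimum is 15.

15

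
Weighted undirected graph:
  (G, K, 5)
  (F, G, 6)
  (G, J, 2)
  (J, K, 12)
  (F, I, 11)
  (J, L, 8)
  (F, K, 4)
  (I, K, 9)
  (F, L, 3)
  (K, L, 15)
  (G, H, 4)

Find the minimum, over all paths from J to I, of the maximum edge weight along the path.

A few of the J→I routes:
J -> G -> K -> I: max(2, 5, 9) = 9
J -> G -> F -> K -> I: max(2, 6, 4, 9) = 9
J -> L -> F -> K -> I: max(8, 3, 4, 9) = 9
Best route has worst link 9.

9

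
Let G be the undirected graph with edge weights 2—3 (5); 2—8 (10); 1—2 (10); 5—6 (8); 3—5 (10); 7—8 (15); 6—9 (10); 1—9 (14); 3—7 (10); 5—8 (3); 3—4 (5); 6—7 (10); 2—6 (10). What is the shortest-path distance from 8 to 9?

21

Some routes from 8 to 9:
8 → 2 → 1 → 9: 10 + 10 + 14 = 34
8 → 5 → 3 → 2 → 6 → 9: 3 + 10 + 5 + 10 + 10 = 38
8 → 7 → 6 → 9: 15 + 10 + 10 = 35
8 → 5 → 6 → 9: 3 + 8 + 10 = 21
8 → 2 → 6 → 9: 10 + 10 + 10 = 30
The minimum is 21.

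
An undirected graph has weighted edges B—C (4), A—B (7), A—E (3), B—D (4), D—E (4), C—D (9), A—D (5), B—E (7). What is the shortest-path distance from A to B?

7

Checking several routes:
A - B: 7
A - D - B: 5 + 4 = 9
A - E - D - B: 3 + 4 + 4 = 11
A - E - B: 3 + 7 = 10
The minimum is 7.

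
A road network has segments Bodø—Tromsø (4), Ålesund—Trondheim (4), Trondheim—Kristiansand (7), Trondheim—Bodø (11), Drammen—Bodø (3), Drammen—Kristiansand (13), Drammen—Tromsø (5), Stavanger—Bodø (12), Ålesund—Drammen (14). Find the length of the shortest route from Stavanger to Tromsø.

Candidate routes:
Stavanger→Bodø→Drammen→Tromsø: 12 + 3 + 5 = 20
Stavanger→Bodø→Trondheim→Kristiansand→Drammen→Tromsø: 12 + 11 + 7 + 13 + 5 = 48
Stavanger→Bodø→Tromsø: 12 + 4 = 16
Stavanger→Bodø→Trondheim→Ålesund→Drammen→Tromsø: 12 + 11 + 4 + 14 + 5 = 46
Shortest: 16 mi.

16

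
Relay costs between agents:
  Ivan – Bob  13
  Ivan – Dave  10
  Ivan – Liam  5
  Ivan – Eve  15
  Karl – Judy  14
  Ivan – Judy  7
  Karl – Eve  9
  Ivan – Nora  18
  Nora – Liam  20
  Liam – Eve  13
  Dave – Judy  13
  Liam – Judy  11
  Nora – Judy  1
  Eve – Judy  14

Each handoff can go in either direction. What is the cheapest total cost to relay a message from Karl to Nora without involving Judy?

Routes from Karl to Nora avoiding Judy:
Karl -> Eve -> Liam -> Nora: 9 + 13 + 20 = 42
Karl -> Eve -> Liam -> Ivan -> Nora: 9 + 13 + 5 + 18 = 45
Karl -> Eve -> Ivan -> Nora: 9 + 15 + 18 = 42
Karl -> Eve -> Ivan -> Liam -> Nora: 9 + 15 + 5 + 20 = 49
Shortest: 42.

42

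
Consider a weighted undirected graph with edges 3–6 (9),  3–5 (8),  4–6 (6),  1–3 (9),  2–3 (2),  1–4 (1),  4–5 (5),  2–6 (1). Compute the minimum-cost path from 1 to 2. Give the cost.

8

Some routes from 1 to 2:
1-4-5-3-2: 1 + 5 + 8 + 2 = 16
1-3-2: 9 + 2 = 11
1-4-6-2: 1 + 6 + 1 = 8
Shortest: 8.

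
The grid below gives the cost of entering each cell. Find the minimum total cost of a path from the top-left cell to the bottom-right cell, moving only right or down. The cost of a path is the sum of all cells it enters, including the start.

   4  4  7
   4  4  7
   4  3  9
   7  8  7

30

Cheapest: r0c0 → r0c1 → r1c1 → r2c1 → r3c1 → r3c2
  4 + 4 + 4 + 3 + 8 + 7 = 30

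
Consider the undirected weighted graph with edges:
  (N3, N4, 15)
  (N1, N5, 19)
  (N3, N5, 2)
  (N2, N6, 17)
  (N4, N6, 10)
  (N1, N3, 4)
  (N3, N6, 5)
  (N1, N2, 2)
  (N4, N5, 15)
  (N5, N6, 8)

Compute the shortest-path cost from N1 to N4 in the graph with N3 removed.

29

Some routes from N1 to N4 avoiding N3:
N1→N5→N4: 19 + 15 = 34
N1→N5→N6→N4: 19 + 8 + 10 = 37
N1→N2→N6→N4: 2 + 17 + 10 = 29
The minimum is 29.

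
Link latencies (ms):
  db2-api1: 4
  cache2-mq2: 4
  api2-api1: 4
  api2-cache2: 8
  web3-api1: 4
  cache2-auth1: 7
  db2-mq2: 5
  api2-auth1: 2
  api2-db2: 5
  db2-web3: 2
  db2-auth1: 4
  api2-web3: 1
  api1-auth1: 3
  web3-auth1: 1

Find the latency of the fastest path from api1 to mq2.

9

Checking several routes:
api1→auth1→web3→db2→mq2: 3 + 1 + 2 + 5 = 11
api1→api2→web3→db2→mq2: 4 + 1 + 2 + 5 = 12
api1→auth1→db2→mq2: 3 + 4 + 5 = 12
api1→web3→db2→mq2: 4 + 2 + 5 = 11
api1→db2→mq2: 4 + 5 = 9
Shortest: 9 ms.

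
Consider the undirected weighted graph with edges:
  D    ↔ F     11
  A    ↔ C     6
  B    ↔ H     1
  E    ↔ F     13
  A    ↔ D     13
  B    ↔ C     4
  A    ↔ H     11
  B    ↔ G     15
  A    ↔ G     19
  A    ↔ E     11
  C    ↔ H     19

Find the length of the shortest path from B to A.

10

Some routes from B to A:
B→H→C→A: 1 + 19 + 6 = 26
B→C→A: 4 + 6 = 10
B→H→A: 1 + 11 = 12
Shortest: 10.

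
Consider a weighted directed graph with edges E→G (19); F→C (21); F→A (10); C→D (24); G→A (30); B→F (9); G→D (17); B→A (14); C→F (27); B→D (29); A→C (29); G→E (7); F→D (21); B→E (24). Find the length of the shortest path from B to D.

29

Checking several routes:
B-F-C-D: 9 + 21 + 24 = 54
B-E-G-D: 24 + 19 + 17 = 60
B-F-D: 9 + 21 = 30
B-A-C-D: 14 + 29 + 24 = 67
B-D: 29
The minimum is 29.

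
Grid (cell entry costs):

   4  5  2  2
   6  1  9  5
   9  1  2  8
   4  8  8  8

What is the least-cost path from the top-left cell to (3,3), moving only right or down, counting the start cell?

29

One optimal route is (0,0) → (0,1) → (1,1) → (2,1) → (2,2) → (2,3) → (3,3).
Its cost is 4 + 5 + 1 + 1 + 2 + 8 + 8 = 29.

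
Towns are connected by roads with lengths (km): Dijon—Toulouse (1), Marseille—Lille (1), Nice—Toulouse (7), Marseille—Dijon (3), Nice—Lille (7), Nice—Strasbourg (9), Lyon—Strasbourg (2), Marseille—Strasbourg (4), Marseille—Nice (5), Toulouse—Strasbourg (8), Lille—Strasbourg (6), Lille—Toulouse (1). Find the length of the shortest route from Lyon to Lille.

A few of the Lyon→Lille routes:
Lyon -> Strasbourg -> Toulouse -> Lille: 2 + 8 + 1 = 11
Lyon -> Strasbourg -> Marseille -> Dijon -> Toulouse -> Lille: 2 + 4 + 3 + 1 + 1 = 11
Lyon -> Strasbourg -> Marseille -> Lille: 2 + 4 + 1 = 7
Lyon -> Strasbourg -> Lille: 2 + 6 = 8
The minimum is 7 km.

7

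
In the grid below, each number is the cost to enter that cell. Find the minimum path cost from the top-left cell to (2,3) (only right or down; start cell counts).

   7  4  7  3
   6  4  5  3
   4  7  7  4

Take r0c0 -> r0c1 -> r1c1 -> r1c2 -> r1c3 -> r2c3 for a total of 7 + 4 + 4 + 5 + 3 + 4 = 27.

27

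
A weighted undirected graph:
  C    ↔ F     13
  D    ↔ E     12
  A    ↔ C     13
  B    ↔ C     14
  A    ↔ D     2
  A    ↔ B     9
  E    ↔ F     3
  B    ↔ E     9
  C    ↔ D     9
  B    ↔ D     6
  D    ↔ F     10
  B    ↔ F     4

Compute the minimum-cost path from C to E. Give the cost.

Comparing a few candidate routes:
C-D-B-F-E: 9 + 6 + 4 + 3 = 22
C-B-E: 14 + 9 = 23
C-F-E: 13 + 3 = 16
C-B-F-E: 14 + 4 + 3 = 21
C-D-F-E: 9 + 10 + 3 = 22
C-D-E: 9 + 12 = 21
Best route has total 16.

16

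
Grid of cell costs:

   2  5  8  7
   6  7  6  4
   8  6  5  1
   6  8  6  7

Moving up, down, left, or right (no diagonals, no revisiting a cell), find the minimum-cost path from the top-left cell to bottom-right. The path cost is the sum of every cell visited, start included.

32

One optimal route is [0,0] -> [0,1] -> [1,1] -> [1,2] -> [1,3] -> [2,3] -> [3,3].
Its cost is 2 + 5 + 7 + 6 + 4 + 1 + 7 = 32.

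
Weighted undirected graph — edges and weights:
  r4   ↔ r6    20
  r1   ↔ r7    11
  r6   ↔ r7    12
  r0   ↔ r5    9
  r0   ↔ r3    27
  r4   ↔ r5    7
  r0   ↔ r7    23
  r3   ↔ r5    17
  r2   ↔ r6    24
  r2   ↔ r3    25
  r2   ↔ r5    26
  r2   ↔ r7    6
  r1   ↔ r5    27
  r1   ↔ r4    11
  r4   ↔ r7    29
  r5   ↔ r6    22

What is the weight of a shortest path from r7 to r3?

A few of the r7→r3 routes:
r7-r2-r5-r3: 6 + 26 + 17 = 49
r7-r1-r4-r5-r3: 11 + 11 + 7 + 17 = 46
r7-r2-r3: 6 + 25 = 31
Shortest: 31.

31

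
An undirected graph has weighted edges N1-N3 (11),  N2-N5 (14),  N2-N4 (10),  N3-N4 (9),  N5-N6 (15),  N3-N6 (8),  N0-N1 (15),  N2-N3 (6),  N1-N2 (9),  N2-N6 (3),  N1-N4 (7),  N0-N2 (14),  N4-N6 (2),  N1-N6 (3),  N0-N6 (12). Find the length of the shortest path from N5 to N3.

20

Some routes from N5 to N3:
N5 -> N6 -> N2 -> N3: 15 + 3 + 6 = 24
N5 -> N6 -> N3: 15 + 8 = 23
N5 -> N2 -> N3: 14 + 6 = 20
N5 -> N2 -> N6 -> N3: 14 + 3 + 8 = 25
The minimum is 20.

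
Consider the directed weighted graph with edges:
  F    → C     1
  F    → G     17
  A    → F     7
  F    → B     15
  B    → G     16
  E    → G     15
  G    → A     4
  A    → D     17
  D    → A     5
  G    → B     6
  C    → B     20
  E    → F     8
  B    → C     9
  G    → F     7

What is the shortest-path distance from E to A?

19

Candidate routes:
E -> G -> A: 15 + 4 = 19
E -> F -> G -> A: 8 + 17 + 4 = 29
E -> F -> C -> B -> G -> A: 8 + 1 + 20 + 16 + 4 = 49
E -> F -> B -> G -> A: 8 + 15 + 16 + 4 = 43
Shortest: 19.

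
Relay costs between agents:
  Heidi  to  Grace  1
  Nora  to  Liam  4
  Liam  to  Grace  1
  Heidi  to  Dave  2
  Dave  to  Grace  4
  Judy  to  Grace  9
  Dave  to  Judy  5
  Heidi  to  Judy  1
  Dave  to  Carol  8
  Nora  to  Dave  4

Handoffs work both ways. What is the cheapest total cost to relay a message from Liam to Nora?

Paths from Liam to Nora:
Liam - Grace - Heidi - Dave - Nora: 1 + 1 + 2 + 4 = 8
Liam - Grace - Heidi - Judy - Dave - Nora: 1 + 1 + 1 + 5 + 4 = 12
Liam - Grace - Dave - Nora: 1 + 4 + 4 = 9
Liam - Grace - Judy - Dave - Nora: 1 + 9 + 5 + 4 = 19
Liam - Nora: 4
Liam - Grace - Judy - Heidi - Dave - Nora: 1 + 9 + 1 + 2 + 4 = 17
Shortest: 4.

4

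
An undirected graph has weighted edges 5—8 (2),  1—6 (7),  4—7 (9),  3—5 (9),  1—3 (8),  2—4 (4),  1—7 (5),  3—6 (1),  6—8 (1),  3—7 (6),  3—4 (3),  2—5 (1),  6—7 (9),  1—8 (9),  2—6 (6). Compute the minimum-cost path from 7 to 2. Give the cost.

11

Some routes from 7 to 2:
7-3-6-2: 6 + 1 + 6 = 13
7-3-6-8-5-2: 6 + 1 + 1 + 2 + 1 = 11
7-6-8-5-2: 9 + 1 + 2 + 1 = 13
7-4-2: 9 + 4 = 13
7-6-2: 9 + 6 = 15
7-3-4-2: 6 + 3 + 4 = 13
Best route has total 11.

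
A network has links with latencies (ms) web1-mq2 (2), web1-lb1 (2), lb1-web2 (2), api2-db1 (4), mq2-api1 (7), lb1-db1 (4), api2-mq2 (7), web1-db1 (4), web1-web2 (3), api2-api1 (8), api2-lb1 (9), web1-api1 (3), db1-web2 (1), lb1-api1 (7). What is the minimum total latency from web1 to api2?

8

Some routes from web1 to api2:
web1-lb1-web2-db1-api2: 2 + 2 + 1 + 4 = 9
web1-web2-db1-api2: 3 + 1 + 4 = 8
web1-db1-api2: 4 + 4 = 8
Shortest: 8 ms.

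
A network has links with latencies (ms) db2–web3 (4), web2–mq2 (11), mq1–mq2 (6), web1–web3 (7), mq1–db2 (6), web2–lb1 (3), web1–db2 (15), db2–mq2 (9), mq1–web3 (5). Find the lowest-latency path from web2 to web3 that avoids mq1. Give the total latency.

24

Paths from web2 to web3 avoiding mq1:
web2 -> mq2 -> db2 -> web1 -> web3: 11 + 9 + 15 + 7 = 42
web2 -> mq2 -> db2 -> web3: 11 + 9 + 4 = 24
The minimum is 24 ms.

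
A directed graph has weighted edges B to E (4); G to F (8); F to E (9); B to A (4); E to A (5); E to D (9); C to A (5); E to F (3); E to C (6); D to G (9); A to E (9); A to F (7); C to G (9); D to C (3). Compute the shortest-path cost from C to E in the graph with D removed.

14

Candidate routes:
C - A - F - E: 5 + 7 + 9 = 21
C - A - E: 5 + 9 = 14
C - G - F - E: 9 + 8 + 9 = 26
The minimum is 14.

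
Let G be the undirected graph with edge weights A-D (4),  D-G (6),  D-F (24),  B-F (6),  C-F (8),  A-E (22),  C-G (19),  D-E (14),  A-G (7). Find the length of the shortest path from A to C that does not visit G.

36

Routes from A to C avoiding G:
A-E-D-F-C: 22 + 14 + 24 + 8 = 68
A-D-F-C: 4 + 24 + 8 = 36
The minimum is 36.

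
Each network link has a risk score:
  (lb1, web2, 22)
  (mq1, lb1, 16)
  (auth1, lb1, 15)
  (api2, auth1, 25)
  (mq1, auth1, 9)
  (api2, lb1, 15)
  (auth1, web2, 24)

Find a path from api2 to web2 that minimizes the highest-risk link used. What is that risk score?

Checking several routes:
api2-lb1-auth1-web2: max(15, 15, 24) = 24
api2-lb1-mq1-auth1-web2: max(15, 16, 9, 24) = 24
api2-lb1-web2: max(15, 22) = 22
api2-auth1-web2: max(25, 24) = 25
api2-auth1-mq1-lb1-web2: max(25, 9, 16, 22) = 25
Smallest bottleneck: 22.

22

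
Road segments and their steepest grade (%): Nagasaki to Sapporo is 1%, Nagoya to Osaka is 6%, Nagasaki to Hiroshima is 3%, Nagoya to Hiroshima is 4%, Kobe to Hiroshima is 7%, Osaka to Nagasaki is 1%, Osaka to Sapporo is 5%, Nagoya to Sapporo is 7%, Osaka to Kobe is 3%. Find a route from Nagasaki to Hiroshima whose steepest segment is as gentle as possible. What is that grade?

Some routes from Nagasaki to Hiroshima:
Nagasaki - Sapporo - Osaka - Nagoya - Hiroshima: max(1, 5, 6, 4) = 6
Nagasaki - Hiroshima: max(3) = 3
Nagasaki - Sapporo - Nagoya - Osaka - Kobe - Hiroshima: max(1, 7, 6, 3, 7) = 7
Nagasaki - Osaka - Nagoya - Hiroshima: max(1, 6, 4) = 6
Best route has worst link 3%.

3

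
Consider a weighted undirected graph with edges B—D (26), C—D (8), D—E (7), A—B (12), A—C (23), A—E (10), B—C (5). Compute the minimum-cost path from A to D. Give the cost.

Routes from A to D:
A -> E -> D: 10 + 7 = 17
A -> C -> B -> D: 23 + 5 + 26 = 54
A -> B -> D: 12 + 26 = 38
A -> B -> C -> D: 12 + 5 + 8 = 25
A -> C -> D: 23 + 8 = 31
Shortest: 17.

17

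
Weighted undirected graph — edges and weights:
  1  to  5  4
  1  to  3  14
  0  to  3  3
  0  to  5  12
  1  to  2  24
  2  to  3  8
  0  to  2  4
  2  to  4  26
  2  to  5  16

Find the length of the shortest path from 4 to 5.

42

Comparing a few candidate routes:
4 - 2 - 0 - 3 - 1 - 5: 26 + 4 + 3 + 14 + 4 = 51
4 - 2 - 5: 26 + 16 = 42
4 - 2 - 0 - 5: 26 + 4 + 12 = 42
4 - 2 - 3 - 0 - 5: 26 + 8 + 3 + 12 = 49
Best route has total 42.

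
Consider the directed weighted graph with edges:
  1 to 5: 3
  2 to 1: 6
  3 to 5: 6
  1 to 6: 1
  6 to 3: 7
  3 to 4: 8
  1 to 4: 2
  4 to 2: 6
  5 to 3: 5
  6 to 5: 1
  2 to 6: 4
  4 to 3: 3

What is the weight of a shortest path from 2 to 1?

Routes from 2 to 1:
2 -> 1: 6
Shortest: 6.

6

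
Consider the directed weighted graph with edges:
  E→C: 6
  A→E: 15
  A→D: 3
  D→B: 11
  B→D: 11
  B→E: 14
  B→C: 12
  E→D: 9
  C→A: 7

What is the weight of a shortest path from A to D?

Paths from A to D:
A → E → D: 15 + 9 = 24
A → D: 3
Shortest: 3.

3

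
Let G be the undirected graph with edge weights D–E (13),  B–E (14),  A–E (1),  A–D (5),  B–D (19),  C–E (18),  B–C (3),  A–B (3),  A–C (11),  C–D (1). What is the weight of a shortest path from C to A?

Comparing a few candidate routes:
C→D→A: 1 + 5 = 6
C→D→E→A: 1 + 13 + 1 = 15
C→B→A: 3 + 3 = 6
C→A: 11
Best route has total 6.

6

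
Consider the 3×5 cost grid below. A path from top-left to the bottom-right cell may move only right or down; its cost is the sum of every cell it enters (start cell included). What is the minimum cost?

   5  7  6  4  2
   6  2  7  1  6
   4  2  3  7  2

27

Take r0c0 → r1c0 → r1c1 → r2c1 → r2c2 → r2c3 → r2c4 for a total of 5 + 6 + 2 + 2 + 3 + 7 + 2 = 27.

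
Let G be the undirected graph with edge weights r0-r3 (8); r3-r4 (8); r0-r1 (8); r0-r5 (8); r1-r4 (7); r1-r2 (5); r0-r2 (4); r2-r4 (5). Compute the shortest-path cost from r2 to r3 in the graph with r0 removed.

13

Routes from r2 to r3 avoiding r0:
r2 -> r1 -> r4 -> r3: 5 + 7 + 8 = 20
r2 -> r4 -> r3: 5 + 8 = 13
The minimum is 13.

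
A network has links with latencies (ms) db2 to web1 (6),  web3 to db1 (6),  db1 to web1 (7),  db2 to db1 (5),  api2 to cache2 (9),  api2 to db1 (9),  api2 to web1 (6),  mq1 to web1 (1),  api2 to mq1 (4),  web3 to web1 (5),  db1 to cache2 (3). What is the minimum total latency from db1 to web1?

7

A few of the db1→web1 routes:
db1→web1: 7
db1→api2→mq1→web1: 9 + 4 + 1 = 14
db1→api2→web1: 9 + 6 = 15
db1→web3→web1: 6 + 5 = 11
db1→db2→web1: 5 + 6 = 11
The minimum is 7 ms.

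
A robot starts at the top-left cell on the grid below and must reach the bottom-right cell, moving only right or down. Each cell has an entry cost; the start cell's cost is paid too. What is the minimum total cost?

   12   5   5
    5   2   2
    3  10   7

Path r0c0→r0c1→r1c1→r1c2→r2c2: 12 + 5 + 2 + 2 + 7 = 28.
(Top row then right column would cost 31.)

28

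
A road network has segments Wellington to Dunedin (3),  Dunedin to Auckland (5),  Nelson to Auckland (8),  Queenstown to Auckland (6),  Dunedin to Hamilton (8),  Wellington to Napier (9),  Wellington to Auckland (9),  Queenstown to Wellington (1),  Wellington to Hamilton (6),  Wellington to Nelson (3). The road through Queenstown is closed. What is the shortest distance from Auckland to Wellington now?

8

Routes from Auckland to Wellington avoiding Queenstown:
Auckland - Nelson - Wellington: 8 + 3 = 11
Auckland - Dunedin - Hamilton - Wellington: 5 + 8 + 6 = 19
Auckland - Dunedin - Wellington: 5 + 3 = 8
Auckland - Wellington: 9
The minimum is 8.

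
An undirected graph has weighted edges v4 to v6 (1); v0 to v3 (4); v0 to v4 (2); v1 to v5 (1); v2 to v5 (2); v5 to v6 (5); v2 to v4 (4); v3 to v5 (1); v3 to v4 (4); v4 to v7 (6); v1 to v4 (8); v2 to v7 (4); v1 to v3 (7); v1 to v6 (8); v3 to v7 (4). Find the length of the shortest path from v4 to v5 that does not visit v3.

Paths from v4 to v5 avoiding v3:
v4 -> v2 -> v5: 4 + 2 = 6
v4 -> v1 -> v5: 8 + 1 = 9
v4 -> v7 -> v2 -> v5: 6 + 4 + 2 = 12
v4 -> v6 -> v5: 1 + 5 = 6
v4 -> v1 -> v6 -> v5: 8 + 8 + 5 = 21
v4 -> v6 -> v1 -> v5: 1 + 8 + 1 = 10
Shortest: 6.

6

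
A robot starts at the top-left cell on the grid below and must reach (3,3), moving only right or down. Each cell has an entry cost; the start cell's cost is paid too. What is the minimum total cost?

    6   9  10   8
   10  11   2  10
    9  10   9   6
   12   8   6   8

50

Take [0,0] -> [0,1] -> [0,2] -> [1,2] -> [2,2] -> [2,3] -> [3,3] for a total of 6 + 9 + 10 + 2 + 9 + 6 + 8 = 50.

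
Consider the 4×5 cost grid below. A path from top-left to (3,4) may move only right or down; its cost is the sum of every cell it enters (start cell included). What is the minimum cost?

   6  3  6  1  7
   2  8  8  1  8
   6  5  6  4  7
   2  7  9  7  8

Path (0,0) → (0,1) → (0,2) → (0,3) → (1,3) → (2,3) → (2,4) → (3,4): 6 + 3 + 6 + 1 + 1 + 4 + 7 + 8 = 36.

36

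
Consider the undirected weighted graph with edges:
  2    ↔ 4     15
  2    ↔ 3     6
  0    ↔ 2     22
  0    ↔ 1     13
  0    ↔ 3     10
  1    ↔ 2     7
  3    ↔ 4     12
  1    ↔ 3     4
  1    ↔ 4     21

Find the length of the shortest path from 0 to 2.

16

Checking several routes:
0 → 1 → 2: 13 + 7 = 20
0 → 1 → 3 → 2: 13 + 4 + 6 = 23
0 → 3 → 2: 10 + 6 = 16
0 → 3 → 1 → 2: 10 + 4 + 7 = 21
0 → 2: 22
Best route has total 16.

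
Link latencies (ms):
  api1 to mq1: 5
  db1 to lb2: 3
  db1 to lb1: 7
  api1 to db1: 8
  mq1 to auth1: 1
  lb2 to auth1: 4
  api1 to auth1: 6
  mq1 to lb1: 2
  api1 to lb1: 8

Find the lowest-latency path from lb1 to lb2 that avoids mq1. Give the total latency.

10

Paths from lb1 to lb2 avoiding mq1:
lb1 → api1 → auth1 → lb2: 8 + 6 + 4 = 18
lb1 → api1 → db1 → lb2: 8 + 8 + 3 = 19
lb1 → db1 → lb2: 7 + 3 = 10
lb1 → db1 → api1 → auth1 → lb2: 7 + 8 + 6 + 4 = 25
The minimum is 10 ms.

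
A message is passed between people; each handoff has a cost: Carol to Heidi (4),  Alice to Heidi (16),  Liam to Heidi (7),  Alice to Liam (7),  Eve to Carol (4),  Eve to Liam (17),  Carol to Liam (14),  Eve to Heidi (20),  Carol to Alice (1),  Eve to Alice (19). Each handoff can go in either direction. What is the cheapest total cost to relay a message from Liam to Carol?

8

Checking several routes:
Liam - Eve - Carol: 17 + 4 = 21
Liam - Heidi - Carol: 7 + 4 = 11
Liam - Alice - Carol: 7 + 1 = 8
Liam - Alice - Heidi - Carol: 7 + 16 + 4 = 27
Liam - Carol: 14
Liam - Heidi - Alice - Carol: 7 + 16 + 1 = 24
Shortest: 8.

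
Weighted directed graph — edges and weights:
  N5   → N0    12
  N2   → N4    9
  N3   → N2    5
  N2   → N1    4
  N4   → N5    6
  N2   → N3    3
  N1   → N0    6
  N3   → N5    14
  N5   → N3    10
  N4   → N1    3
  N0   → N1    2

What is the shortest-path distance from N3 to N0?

A few of the N3→N0 routes:
N3-N5-N0: 14 + 12 = 26
N3-N2-N1-N0: 5 + 4 + 6 = 15
N3-N2-N4-N1-N0: 5 + 9 + 3 + 6 = 23
Shortest: 15.

15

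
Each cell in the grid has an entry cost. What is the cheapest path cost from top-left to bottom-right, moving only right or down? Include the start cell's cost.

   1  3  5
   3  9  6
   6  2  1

13

Path r0c0 → r1c0 → r2c0 → r2c1 → r2c2: 1 + 3 + 6 + 2 + 1 = 13.
For comparison, the top-then-right route costs 16.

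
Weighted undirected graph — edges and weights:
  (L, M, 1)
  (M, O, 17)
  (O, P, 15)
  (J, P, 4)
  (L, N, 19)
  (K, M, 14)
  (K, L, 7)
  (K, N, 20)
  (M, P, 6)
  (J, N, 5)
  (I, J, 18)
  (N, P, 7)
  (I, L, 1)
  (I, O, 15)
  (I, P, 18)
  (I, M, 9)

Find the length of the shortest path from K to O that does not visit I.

25

Checking several routes:
K - N - P - O: 20 + 7 + 15 = 42
K - N - J - P - O: 20 + 5 + 4 + 15 = 44
K - L - M - P - O: 7 + 1 + 6 + 15 = 29
K - L - M - O: 7 + 1 + 17 = 25
K - M - O: 14 + 17 = 31
K - M - P - O: 14 + 6 + 15 = 35
The minimum is 25.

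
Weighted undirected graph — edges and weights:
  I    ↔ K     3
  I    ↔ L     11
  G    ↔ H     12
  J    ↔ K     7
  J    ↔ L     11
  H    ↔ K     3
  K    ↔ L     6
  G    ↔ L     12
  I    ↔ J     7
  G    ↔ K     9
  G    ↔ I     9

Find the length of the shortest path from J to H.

Some routes from J to H:
J - I - L - K - H: 7 + 11 + 6 + 3 = 27
J - K - H: 7 + 3 = 10
J - K - G - H: 7 + 9 + 12 = 28
J - L - K - H: 11 + 6 + 3 = 20
J - I - G - K - H: 7 + 9 + 9 + 3 = 28
J - I - K - H: 7 + 3 + 3 = 13
Best route has total 10.

10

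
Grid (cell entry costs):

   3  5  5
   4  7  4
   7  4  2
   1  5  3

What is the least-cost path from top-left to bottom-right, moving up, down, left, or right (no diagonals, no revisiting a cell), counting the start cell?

22

Cheapest: [0,0]→[0,1]→[0,2]→[1,2]→[2,2]→[3,2]
  3 + 5 + 5 + 4 + 2 + 3 = 22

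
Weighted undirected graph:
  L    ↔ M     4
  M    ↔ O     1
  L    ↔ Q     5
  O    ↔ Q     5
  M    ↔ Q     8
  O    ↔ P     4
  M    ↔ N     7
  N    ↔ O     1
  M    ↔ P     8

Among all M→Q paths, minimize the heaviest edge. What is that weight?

5

Comparing a few candidate routes:
M-N-O-Q: max(7, 1, 5) = 7
M-L-Q: max(4, 5) = 5
M-O-Q: max(1, 5) = 5
Best route has worst link 5.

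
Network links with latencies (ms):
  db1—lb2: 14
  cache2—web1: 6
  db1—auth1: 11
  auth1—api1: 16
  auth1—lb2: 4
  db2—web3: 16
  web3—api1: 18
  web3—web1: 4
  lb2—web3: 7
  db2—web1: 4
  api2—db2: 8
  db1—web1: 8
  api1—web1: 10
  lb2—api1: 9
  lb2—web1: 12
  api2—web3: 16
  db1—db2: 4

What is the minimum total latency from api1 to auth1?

Comparing a few candidate routes:
api1 -> auth1: 16
api1 -> lb2 -> auth1: 9 + 4 = 13
api1 -> web1 -> web3 -> lb2 -> auth1: 10 + 4 + 7 + 4 = 25
The minimum is 13 ms.

13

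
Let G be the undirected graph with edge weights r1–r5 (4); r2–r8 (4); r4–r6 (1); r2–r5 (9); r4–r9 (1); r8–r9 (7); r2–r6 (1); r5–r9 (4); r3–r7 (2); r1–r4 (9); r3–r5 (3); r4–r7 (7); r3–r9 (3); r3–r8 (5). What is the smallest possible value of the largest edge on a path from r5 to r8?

4

A few of the r5→r8 routes:
r5 - r9 - r3 - r8: max(4, 3, 5) = 5
r5 - r3 - r7 - r4 - r9 - r8: max(3, 2, 7, 1, 7) = 7
r5 - r3 - r9 - r8: max(3, 3, 7) = 7
r5 - r3 - r8: max(3, 5) = 5
r5 - r9 - r4 - r6 - r2 - r8: max(4, 1, 1, 1, 4) = 4
r5 - r3 - r9 - r4 - r6 - r2 - r8: max(3, 3, 1, 1, 1, 4) = 4
Smallest bottleneck: 4.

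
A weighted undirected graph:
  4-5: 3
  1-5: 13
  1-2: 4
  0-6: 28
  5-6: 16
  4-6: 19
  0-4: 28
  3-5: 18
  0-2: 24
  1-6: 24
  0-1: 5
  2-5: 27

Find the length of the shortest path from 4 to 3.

21

A few of the 4→3 routes:
4 → 6 → 5 → 3: 19 + 16 + 18 = 53
4 → 6 → 1 → 5 → 3: 19 + 24 + 13 + 18 = 74
4 → 0 → 1 → 5 → 3: 28 + 5 + 13 + 18 = 64
4 → 5 → 3: 3 + 18 = 21
4 → 0 → 1 → 2 → 5 → 3: 28 + 5 + 4 + 27 + 18 = 82
Shortest: 21.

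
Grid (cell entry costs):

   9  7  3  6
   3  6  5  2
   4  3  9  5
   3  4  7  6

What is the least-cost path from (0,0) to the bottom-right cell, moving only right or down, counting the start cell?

36

Path [0,0] -> [1,0] -> [1,1] -> [1,2] -> [1,3] -> [2,3] -> [3,3]: 9 + 3 + 6 + 5 + 2 + 5 + 6 = 36.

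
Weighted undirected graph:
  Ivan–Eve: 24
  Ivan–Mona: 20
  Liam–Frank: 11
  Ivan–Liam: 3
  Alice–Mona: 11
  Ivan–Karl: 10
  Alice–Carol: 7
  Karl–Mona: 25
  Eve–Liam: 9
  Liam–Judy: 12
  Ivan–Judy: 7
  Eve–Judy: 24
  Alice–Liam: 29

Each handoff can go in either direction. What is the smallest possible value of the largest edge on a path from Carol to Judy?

20

Some routes from Carol to Judy:
Carol - Alice - Mona - Ivan - Liam - Eve - Judy: max(7, 11, 20, 3, 9, 24) = 24
Carol - Alice - Mona - Ivan - Eve - Liam - Judy: max(7, 11, 20, 24, 9, 12) = 24
Carol - Alice - Mona - Ivan - Judy: max(7, 11, 20, 7) = 20
Carol - Alice - Mona - Ivan - Liam - Judy: max(7, 11, 20, 3, 12) = 20
Carol - Alice - Mona - Ivan - Eve - Judy: max(7, 11, 20, 24, 24) = 24
Best route has worst link 20.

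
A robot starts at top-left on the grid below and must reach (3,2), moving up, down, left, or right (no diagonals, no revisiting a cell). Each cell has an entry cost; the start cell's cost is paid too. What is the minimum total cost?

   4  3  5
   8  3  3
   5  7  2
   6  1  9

Best path: (0,0) -> (0,1) -> (1,1) -> (1,2) -> (2,2) -> (3,2)
Cost: 4 + 3 + 3 + 3 + 2 + 9 = 24

24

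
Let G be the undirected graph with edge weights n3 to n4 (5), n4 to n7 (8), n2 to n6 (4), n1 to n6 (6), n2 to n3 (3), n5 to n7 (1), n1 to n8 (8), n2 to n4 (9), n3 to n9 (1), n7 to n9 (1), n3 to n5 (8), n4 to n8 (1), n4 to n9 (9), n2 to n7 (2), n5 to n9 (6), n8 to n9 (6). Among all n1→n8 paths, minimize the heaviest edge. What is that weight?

Comparing a few candidate routes:
n1 → n6 → n2 → n7 → n5 → n9 → n3 → n4 → n8: max(6, 4, 2, 1, 6, 1, 5, 1) = 6
n1 → n6 → n2 → n3 → n9 → n8: max(6, 4, 3, 1, 6) = 6
n1 → n6 → n2 → n7 → n9 → n3 → n4 → n8: max(6, 4, 2, 1, 1, 5, 1) = 6
n1 → n6 → n2 → n3 → n4 → n8: max(6, 4, 3, 5, 1) = 6
n1 → n6 → n2 → n7 → n9 → n8: max(6, 4, 2, 1, 6) = 6
The minimum achievable maximum is 6.

6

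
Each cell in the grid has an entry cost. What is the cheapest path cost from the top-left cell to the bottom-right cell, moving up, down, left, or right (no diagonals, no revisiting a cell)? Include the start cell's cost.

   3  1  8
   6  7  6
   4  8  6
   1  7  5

Cheapest: (0,0) → (1,0) → (2,0) → (3,0) → (3,1) → (3,2)
  3 + 6 + 4 + 1 + 7 + 5 = 26

26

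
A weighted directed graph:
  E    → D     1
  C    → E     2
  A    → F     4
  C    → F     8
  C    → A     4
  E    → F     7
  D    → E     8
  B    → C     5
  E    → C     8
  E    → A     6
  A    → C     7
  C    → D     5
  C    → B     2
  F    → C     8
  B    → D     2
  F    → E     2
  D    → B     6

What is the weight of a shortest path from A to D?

7

Checking several routes:
A → C → E → D: 7 + 2 + 1 = 10
A → F → E → D: 4 + 2 + 1 = 7
A → C → B → D: 7 + 2 + 2 = 11
Shortest: 7.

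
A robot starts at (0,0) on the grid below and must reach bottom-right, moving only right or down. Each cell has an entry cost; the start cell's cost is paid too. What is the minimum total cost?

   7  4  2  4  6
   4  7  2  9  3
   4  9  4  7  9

35

One optimal route is [0,0]→[0,1]→[0,2]→[0,3]→[0,4]→[1,4]→[2,4].
Its cost is 7 + 4 + 2 + 4 + 6 + 3 + 9 = 35.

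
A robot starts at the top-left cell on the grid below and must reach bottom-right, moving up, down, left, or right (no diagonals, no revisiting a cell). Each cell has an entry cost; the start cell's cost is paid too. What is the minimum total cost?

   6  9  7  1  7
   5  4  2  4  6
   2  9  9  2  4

Best path: [0,0]→[1,0]→[1,1]→[1,2]→[1,3]→[2,3]→[2,4]
Cost: 6 + 5 + 4 + 2 + 4 + 2 + 4 = 27

27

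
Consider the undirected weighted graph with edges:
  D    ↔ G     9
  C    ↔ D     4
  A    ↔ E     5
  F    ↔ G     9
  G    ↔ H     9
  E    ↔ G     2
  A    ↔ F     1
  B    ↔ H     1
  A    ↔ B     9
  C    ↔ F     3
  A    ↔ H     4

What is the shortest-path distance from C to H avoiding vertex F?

Routes from C to H avoiding F:
C-D-G-H: 4 + 9 + 9 = 22
C-D-G-E-A-H: 4 + 9 + 2 + 5 + 4 = 24
C-D-G-E-A-B-H: 4 + 9 + 2 + 5 + 9 + 1 = 30
The minimum is 22.

22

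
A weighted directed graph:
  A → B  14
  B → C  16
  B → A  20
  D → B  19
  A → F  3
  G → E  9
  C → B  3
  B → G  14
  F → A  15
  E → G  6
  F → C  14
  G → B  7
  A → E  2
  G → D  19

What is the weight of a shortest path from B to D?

33

Candidate routes:
B - G - D: 14 + 19 = 33
B - A - E - G - D: 20 + 2 + 6 + 19 = 47
The minimum is 33.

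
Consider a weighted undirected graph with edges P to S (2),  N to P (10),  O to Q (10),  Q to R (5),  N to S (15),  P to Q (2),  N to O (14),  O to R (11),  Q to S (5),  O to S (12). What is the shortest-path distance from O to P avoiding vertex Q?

Some routes from O to P avoiding Q:
O-S-P: 12 + 2 = 14
O-N-S-P: 14 + 15 + 2 = 31
O-N-P: 14 + 10 = 24
Best route has total 14.

14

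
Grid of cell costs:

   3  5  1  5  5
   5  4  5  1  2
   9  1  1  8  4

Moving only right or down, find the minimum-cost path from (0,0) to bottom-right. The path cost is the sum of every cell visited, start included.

Path (0,0) (0,1) (0,2) (0,3) (1,3) (1,4) (2,4): 3 + 5 + 1 + 5 + 1 + 2 + 4 = 21.

21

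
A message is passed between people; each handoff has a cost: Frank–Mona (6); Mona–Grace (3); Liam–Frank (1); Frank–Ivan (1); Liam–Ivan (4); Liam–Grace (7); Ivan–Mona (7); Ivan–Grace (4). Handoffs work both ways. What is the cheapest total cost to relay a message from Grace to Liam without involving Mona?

6

Paths from Grace to Liam avoiding Mona:
Grace→Ivan→Frank→Liam: 4 + 1 + 1 = 6
Grace→Liam: 7
Grace→Ivan→Liam: 4 + 4 = 8
Shortest: 6.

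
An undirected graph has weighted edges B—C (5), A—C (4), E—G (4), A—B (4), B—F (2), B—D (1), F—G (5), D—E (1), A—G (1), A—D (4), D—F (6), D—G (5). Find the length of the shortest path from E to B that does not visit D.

Paths from E to B avoiding D:
E-G-A-B: 4 + 1 + 4 = 9
E-G-A-C-B: 4 + 1 + 4 + 5 = 14
E-G-F-B: 4 + 5 + 2 = 11
Best route has total 9.

9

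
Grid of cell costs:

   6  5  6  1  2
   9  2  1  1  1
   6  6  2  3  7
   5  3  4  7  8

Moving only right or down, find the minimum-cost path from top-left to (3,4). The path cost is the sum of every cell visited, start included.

31

Best path: (0,0) (0,1) (1,1) (1,2) (1,3) (1,4) (2,4) (3,4)
Cost: 6 + 5 + 2 + 1 + 1 + 1 + 7 + 8 = 31
For comparison, the top-then-right route costs 36.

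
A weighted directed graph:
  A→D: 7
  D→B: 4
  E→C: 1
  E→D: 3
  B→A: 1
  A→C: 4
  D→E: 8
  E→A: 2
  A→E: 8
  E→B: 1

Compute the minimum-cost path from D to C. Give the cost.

9

Comparing a few candidate routes:
D-B-A-E-C: 4 + 1 + 8 + 1 = 14
D-E-C: 8 + 1 = 9
D-B-A-C: 4 + 1 + 4 = 9
Best route has total 9.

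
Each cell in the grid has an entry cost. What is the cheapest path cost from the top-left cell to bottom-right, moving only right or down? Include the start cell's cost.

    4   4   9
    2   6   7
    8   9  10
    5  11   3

32

Best path: (0,0) → (1,0) → (1,1) → (1,2) → (2,2) → (3,2)
Cost: 4 + 2 + 6 + 7 + 10 + 3 = 32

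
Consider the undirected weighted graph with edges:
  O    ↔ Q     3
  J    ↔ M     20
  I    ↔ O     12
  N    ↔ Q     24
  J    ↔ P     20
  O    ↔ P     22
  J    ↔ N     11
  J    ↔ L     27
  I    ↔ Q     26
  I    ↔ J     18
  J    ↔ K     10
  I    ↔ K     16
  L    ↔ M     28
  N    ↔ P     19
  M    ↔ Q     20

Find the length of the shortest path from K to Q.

31

Checking several routes:
K -> I -> O -> Q: 16 + 12 + 3 = 31
K -> J -> I -> O -> Q: 10 + 18 + 12 + 3 = 43
K -> I -> Q: 16 + 26 = 42
K -> J -> N -> Q: 10 + 11 + 24 = 45
Shortest: 31.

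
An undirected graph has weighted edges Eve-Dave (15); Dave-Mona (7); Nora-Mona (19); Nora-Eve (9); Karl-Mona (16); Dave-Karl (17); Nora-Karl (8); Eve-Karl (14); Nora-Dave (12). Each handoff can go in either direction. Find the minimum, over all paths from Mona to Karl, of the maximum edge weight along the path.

Checking several routes:
Mona -> Karl: max(16) = 16
Mona -> Dave -> Nora -> Eve -> Karl: max(7, 12, 9, 14) = 14
Mona -> Dave -> Nora -> Karl: max(7, 12, 8) = 12
Mona -> Dave -> Eve -> Karl: max(7, 15, 14) = 15
Mona -> Dave -> Eve -> Nora -> Karl: max(7, 15, 9, 8) = 15
Best route has worst link 12.

12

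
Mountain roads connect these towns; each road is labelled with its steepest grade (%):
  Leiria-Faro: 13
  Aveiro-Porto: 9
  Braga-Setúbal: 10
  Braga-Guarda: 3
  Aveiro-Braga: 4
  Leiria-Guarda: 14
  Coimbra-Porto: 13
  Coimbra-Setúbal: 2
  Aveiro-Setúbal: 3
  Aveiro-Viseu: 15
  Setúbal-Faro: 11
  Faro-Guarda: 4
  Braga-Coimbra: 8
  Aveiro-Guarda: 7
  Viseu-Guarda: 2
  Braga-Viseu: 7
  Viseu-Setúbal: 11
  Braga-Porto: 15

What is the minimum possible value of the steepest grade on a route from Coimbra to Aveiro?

3

Checking several routes:
Coimbra → Braga → Aveiro: max(8, 4) = 8
Coimbra → Setúbal → Aveiro: max(2, 3) = 3
Coimbra → Braga → Viseu → Guarda → Aveiro: max(8, 7, 2, 7) = 8
Coimbra → Braga → Setúbal → Aveiro: max(8, 10, 3) = 10
Coimbra → Braga → Guarda → Aveiro: max(8, 3, 7) = 8
Best route has worst link 3%.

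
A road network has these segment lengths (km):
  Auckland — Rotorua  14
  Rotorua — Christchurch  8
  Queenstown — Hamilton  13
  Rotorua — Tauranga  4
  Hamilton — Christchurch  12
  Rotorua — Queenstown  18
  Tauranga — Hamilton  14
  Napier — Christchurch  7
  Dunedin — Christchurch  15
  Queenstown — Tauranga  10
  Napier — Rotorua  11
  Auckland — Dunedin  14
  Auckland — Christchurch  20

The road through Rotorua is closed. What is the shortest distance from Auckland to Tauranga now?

Some routes from Auckland to Tauranga avoiding Rotorua:
Auckland - Dunedin - Christchurch - Hamilton - Tauranga: 14 + 15 + 12 + 14 = 55
Auckland - Christchurch - Hamilton - Queenstown - Tauranga: 20 + 12 + 13 + 10 = 55
Auckland - Christchurch - Hamilton - Tauranga: 20 + 12 + 14 = 46
The minimum is 46 km.

46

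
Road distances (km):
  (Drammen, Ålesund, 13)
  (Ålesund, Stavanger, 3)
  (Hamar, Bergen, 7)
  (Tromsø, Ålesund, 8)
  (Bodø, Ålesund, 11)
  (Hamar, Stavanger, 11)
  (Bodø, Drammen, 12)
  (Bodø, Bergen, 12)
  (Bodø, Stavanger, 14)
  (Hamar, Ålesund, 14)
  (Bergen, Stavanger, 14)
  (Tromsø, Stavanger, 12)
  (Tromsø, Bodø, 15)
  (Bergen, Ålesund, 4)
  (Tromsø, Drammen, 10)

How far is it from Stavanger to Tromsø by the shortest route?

11

Checking several routes:
Stavanger -> Ålesund -> Tromsø: 3 + 8 = 11
Stavanger -> Ålesund -> Drammen -> Tromsø: 3 + 13 + 10 = 26
Stavanger -> Tromsø: 12
The minimum is 11 km.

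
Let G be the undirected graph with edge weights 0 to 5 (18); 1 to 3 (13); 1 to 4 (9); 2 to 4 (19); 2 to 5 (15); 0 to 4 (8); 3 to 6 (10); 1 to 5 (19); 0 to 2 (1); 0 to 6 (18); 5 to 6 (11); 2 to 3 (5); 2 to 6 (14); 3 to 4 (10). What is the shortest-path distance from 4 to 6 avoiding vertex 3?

23

Comparing a few candidate routes:
4 -> 0 -> 6: 8 + 18 = 26
4 -> 0 -> 2 -> 6: 8 + 1 + 14 = 23
4 -> 2 -> 6: 19 + 14 = 33
4 -> 0 -> 2 -> 5 -> 6: 8 + 1 + 15 + 11 = 35
Shortest: 23.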